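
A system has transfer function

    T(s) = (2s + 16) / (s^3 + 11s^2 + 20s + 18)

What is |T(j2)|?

Substitute s = j2: numerator = 16 + j4, denominator = -26 + j32.
|T(j2)| = |16 + j4| / |-26 + j32| = 16.492 / 41.231 = 0.4000.

|T(j2)| = 0.4000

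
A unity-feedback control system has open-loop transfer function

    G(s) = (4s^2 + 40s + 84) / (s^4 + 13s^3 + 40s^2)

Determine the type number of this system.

Type 2

Factor s from the denominator: s^4 + 13s^3 + 40s^2 = s^2·(s^2 + 13s + 40).
There are 2 poles at the origin, so the system is Type 2.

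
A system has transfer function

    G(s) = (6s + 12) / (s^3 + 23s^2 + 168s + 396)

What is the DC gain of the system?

G(0) = 1/33 ≈ 0.03030

Set s = 0: G(0) = (12) / (396) = 1/33.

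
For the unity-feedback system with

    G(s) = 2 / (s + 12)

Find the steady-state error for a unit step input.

G(s) has no poles at the origin.
This is a Type 0 system. Kp = lim_{s→0} G(s) = 2/12 = 1/6.
e_ss = 1/(1 + Kp) = 1/(1 + 1/6) = 6/7 ≈ 0.8571.

e_ss = 0.8571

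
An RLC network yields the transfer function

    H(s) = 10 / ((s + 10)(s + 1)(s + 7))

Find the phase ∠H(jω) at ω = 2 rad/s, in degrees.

∠H(j2) ≈ -90.69°

At s = j2: numerator = 10, denominator = -2 + j166.
∠H = ∠num − ∠den = 0° − (90.690°) = -90.69°.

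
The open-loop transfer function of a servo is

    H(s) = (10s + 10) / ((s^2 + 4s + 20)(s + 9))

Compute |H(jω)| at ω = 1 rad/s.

Substitute s = j1: numerator = 10 + j10, denominator = 167 + j55.
|H(j1)| = |10 + j10| / |167 + j55| = 14.142 / 175.82 ≈ 0.08043.

|H(j1)| ≈ 0.08043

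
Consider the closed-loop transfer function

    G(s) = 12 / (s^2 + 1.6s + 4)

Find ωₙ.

ωₙ = 2 rad/s

Compare the denominator to the standard form s^2 + 2ζωₙs + ωₙ².
ωₙ² = 4, so ωₙ = 2 rad/s.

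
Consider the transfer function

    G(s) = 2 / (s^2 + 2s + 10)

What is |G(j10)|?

|G(j10)| ≈ 0.02169

Substitute s = j10: numerator = 2, denominator = -90 + j20.
|G(j10)| = |2| / |-90 + j20| = 2 / 92.195 ≈ 0.02169.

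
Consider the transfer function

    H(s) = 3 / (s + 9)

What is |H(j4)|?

|H(j4)| ≈ 0.3046

Substitute s = j4: numerator = 3, denominator = 9 + j4.
|H(j4)| = |3| / |9 + j4| = 3 / 9.8489 ≈ 0.3046.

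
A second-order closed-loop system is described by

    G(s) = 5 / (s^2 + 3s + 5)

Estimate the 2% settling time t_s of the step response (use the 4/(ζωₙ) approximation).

t_s ≈ 2.667 s

Comparing s^2 + 3s + 5 to s^2 + 2ζωₙs + ωₙ²: ωₙ = √5 ≈ 2.236 rad/s and ζ = 3/(2·√5) ≈ 0.6708.
ζωₙ = 3/2 = 1.5, so t_s ≈ 4/(ζωₙ) = 4/1.5 ≈ 2.667 s.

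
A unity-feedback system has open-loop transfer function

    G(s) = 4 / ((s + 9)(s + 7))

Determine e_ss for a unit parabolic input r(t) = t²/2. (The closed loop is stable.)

e_ss = ∞

G(s) has no poles at the origin.
This is a Type 0 system; Ka = lim_{s→0} s^2·G(s) = 0, so the steady-state error for a parabola input is infinite.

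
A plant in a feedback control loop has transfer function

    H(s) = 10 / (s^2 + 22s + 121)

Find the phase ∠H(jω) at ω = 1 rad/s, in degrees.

∠H(j1) ≈ -10.39°

At s = j1: numerator = 10, denominator = 120 + j22.
∠H = ∠num − ∠den = 0° − (10.389°) = -10.39°.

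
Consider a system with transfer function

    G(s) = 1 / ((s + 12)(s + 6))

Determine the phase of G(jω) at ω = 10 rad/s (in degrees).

∠G(j10) ≈ -98.84°

At s = j10: numerator = 1, denominator = -28 + j180.
∠G = ∠num − ∠den = 0° − (98.842°) = -98.84°.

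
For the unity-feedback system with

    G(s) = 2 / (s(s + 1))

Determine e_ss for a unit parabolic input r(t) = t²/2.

e_ss = ∞

G(s) has one pole at the origin.
This is a Type 1 system; Ka = lim_{s→0} s^2·G(s) = 0, so the steady-state error for a parabola input is infinite.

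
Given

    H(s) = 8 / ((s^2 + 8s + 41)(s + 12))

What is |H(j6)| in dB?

|H(j6)|_dB ≈ -38.2 dB

Substitute s = j6: numerator = 8, denominator = -228 + j606.
|H(j6)| = |8| / |-228 + j606| = 8 / 647.47 ≈ 0.01236.
In decibels: 20·log₁₀(0.01236) ≈ -38.2 dB.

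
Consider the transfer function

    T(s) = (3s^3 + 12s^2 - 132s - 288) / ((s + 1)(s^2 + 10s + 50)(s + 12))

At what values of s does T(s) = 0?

Set the numerator to zero: 3s^3 + 12s^2 - 132s - 288 = 0, i.e. 3·(s^3 + 4s^2 - 44s - 96) = 0.
Factoring: (s + 2)(s + 8)(s - 6) = 0.

s = -2, -8, 6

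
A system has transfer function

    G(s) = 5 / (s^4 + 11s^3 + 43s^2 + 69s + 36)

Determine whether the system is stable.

The denominator s^4 + 11s^3 + 43s^2 + 69s + 36 factors as (s + 1)(s + 3)^2(s + 4), giving poles at s = -1, -3, -3, -4.
Since all poles lie strictly in the left half-plane, the system is stable.

stable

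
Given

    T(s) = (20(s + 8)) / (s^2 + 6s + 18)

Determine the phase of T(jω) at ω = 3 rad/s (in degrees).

At s = j3: numerator = 160 + j60, denominator = 9 + j18.
∠T = ∠num − ∠den = 20.556° − (63.435°) = -42.88°.

∠T(j3) ≈ -42.88°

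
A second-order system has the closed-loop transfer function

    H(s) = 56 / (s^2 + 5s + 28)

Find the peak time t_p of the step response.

t_p ≈ 0.6736 s

Comparing s^2 + 5s + 28 to s^2 + 2ζωₙs + ωₙ²: ωₙ = √28 ≈ 5.292 rad/s and ζ = 5/(2·√28) ≈ 0.4725.
ζωₙ = 5/2 = 2.5, so ω_d = ωₙ√(1−ζ²) = √(ωₙ² − (ζωₙ)²) = √(28 − 2.5²) = √21.75 ≈ 4.664 rad/s.
t_p = π/ω_d = π/4.664 ≈ 0.6736 s.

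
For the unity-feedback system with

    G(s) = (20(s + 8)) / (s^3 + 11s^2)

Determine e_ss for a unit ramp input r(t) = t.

G(s) has 2 poles at the origin.
This is a Type 2 system; for a ramp input the steady-state error is zero.

e_ss = 0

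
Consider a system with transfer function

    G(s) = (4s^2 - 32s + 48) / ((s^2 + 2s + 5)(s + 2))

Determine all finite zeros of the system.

Set the numerator to zero: 4s^2 - 32s + 48 = 0, i.e. 4·(s^2 - 8s + 12) = 0.
Factoring: (s - 6)(s - 2) = 0.

s = 6, 2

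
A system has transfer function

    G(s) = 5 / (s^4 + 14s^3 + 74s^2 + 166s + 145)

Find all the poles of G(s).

The poles are the roots of the denominator s^4 + 14s^3 + 74s^2 + 166s + 145 = 0.
No real roots exist; factor into two real quadratics: (s^2 + 4s + 5)(s^2 + 10s + 29) = 0.
Each quadratic gives a conjugate pair via the quadratic formula.

s = -2 ± j, -5 ± 2j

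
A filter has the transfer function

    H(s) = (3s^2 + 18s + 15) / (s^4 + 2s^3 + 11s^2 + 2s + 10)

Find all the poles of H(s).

s = j, -j, -1 + 3j, -1 - 3j

The poles are the roots of the denominator s^4 + 2s^3 + 11s^2 + 2s + 10 = 0.
No real roots exist; factor into two real quadratics: (s^2 + 1)(s^2 + 2s + 10) = 0.
Each quadratic gives a conjugate pair via the quadratic formula.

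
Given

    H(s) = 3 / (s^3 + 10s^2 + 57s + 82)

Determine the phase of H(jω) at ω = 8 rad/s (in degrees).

∠H(j8) ≈ 174.3°

At s = j8: numerator = 3, denominator = -558 - j56.
∠H = ∠num − ∠den = 0° − (-174.27°) = 174.3°.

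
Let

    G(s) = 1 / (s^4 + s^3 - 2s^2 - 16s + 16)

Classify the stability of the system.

The denominator s^4 + s^3 - 2s^2 - 16s + 16 factors as (s - 2)(s^2 + 4s + 8)(s - 1), giving poles at s = 2, -2 + 2j, -2 - 2j, 1.
Since the pole(s) at s = 2, 1 lie in the right half-plane, the system is unstable.

unstable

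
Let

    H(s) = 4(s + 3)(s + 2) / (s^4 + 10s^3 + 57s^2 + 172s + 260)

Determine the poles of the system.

The poles are the roots of the denominator s^4 + 10s^3 + 57s^2 + 172s + 260 = 0.
No real roots exist; factor into two real quadratics: (s^2 + 6s + 13)(s^2 + 4s + 20) = 0.
Each quadratic gives a conjugate pair via the quadratic formula.

s = -3 + 2j, -3 - 2j, -2 + 4j, -2 - 4j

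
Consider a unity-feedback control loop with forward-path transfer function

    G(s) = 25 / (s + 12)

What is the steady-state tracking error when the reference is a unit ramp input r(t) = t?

e_ss = ∞

G(s) has no poles at the origin.
This is a Type 0 system; Kv = lim_{s→0} s·G(s) = 0, so the steady-state error for a ramp input is infinite.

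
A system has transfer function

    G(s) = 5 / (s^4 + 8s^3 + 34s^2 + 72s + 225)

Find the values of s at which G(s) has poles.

The poles are the roots of the denominator s^4 + 8s^3 + 34s^2 + 72s + 225 = 0.
No real roots exist; factor into two real quadratics: (s^2 + 9)(s^2 + 8s + 25) = 0.
Each quadratic gives a conjugate pair via the quadratic formula.

s = 3j, -3j, -4 + 3j, -4 - 3j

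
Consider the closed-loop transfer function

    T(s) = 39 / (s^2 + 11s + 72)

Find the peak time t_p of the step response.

t_p ≈ 0.4862 s

Comparing s^2 + 11s + 72 to s^2 + 2ζωₙs + ωₙ²: ωₙ = √72 ≈ 8.485 rad/s and ζ = 11/(2·√72) ≈ 0.6482.
ζωₙ = 11/2 = 5.5, so ω_d = ωₙ√(1−ζ²) = √(ωₙ² − (ζωₙ)²) = √(72 − 5.5²) = √41.75 ≈ 6.461 rad/s.
t_p = π/ω_d = π/6.461 ≈ 0.4862 s.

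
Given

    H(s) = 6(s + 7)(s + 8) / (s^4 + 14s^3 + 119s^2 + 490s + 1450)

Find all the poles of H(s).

The poles are the roots of the denominator s^4 + 14s^3 + 119s^2 + 490s + 1450 = 0.
No real roots exist; factor into two real quadratics: (s^2 + 4s + 29)(s^2 + 10s + 50) = 0.
Each quadratic gives a conjugate pair via the quadratic formula.

s = -2 + 5j, -2 - 5j, -5 + 5j, -5 - 5j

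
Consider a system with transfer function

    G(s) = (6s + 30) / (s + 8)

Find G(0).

Set s = 0: G(0) = (30) / (8) = 15/4.

G(0) = 15/4 ≈ 3.750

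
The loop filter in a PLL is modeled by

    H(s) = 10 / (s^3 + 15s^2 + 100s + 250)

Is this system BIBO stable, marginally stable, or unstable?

stable

The denominator s^3 + 15s^2 + 100s + 250 factors as (s^2 + 10s + 50)(s + 5), giving poles at s = -5 + 5j, -5 - 5j, -5.
Since all poles lie strictly in the left half-plane, the system is stable.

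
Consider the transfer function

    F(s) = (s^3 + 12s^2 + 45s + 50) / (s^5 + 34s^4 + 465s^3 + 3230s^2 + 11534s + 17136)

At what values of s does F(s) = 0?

s = -5, -5, -2

Set the numerator to zero: s^3 + 12s^2 + 45s + 50 = 0.
Factoring: (s + 5)^2(s + 2) = 0.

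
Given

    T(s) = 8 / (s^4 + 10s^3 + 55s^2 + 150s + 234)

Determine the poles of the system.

s = -3 + 3j, -3 - 3j, -2 + 3j, -2 - 3j

The poles are the roots of the denominator s^4 + 10s^3 + 55s^2 + 150s + 234 = 0.
No real roots exist; factor into two real quadratics: (s^2 + 6s + 18)(s^2 + 4s + 13) = 0.
Each quadratic gives a conjugate pair via the quadratic formula.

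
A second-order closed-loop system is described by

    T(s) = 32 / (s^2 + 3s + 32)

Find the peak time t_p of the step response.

Comparing s^2 + 3s + 32 to s^2 + 2ζωₙs + ωₙ²: ωₙ = √32 ≈ 5.657 rad/s and ζ = 3/(2·√32) ≈ 0.2652.
ζωₙ = 3/2 = 1.5, so ω_d = ωₙ√(1−ζ²) = √(ωₙ² − (ζωₙ)²) = √(32 − 1.5²) = √29.75 ≈ 5.454 rad/s.
t_p = π/ω_d = π/5.454 ≈ 0.5760 s.

t_p ≈ 0.5760 s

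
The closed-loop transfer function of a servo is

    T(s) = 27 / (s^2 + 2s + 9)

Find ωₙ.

ωₙ = 3 rad/s

Compare the denominator to the standard form s^2 + 2ζωₙs + ωₙ².
ωₙ² = 9, so ωₙ = 3 rad/s.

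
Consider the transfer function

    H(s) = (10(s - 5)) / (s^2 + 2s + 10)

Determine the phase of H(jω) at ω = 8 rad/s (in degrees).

At s = j8: numerator = -50 + j80, denominator = -54 + j16.
∠H = ∠num − ∠den = 122.01° − (163.50°) = -41.49°.

∠H(j8) ≈ -41.49°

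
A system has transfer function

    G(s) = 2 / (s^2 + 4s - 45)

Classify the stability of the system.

The denominator s^2 + 4s - 45 factors as (s - 5)(s + 9), giving poles at s = 5, -9.
Since the pole(s) at s = 5 lie in the right half-plane, the system is unstable.

unstable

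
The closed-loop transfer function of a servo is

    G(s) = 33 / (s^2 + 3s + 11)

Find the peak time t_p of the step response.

t_p ≈ 1.062 s

Comparing s^2 + 3s + 11 to s^2 + 2ζωₙs + ωₙ²: ωₙ = √11 ≈ 3.317 rad/s and ζ = 3/(2·√11) ≈ 0.4523.
ζωₙ = 3/2 = 1.5, so ω_d = ωₙ√(1−ζ²) = √(ωₙ² − (ζωₙ)²) = √(11 − 1.5²) = √8.75 ≈ 2.958 rad/s.
t_p = π/ω_d = π/2.958 ≈ 1.062 s.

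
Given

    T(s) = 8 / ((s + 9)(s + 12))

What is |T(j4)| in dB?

Substitute s = j4: numerator = 8, denominator = 92 + j84.
|T(j4)| = |8| / |92 + j84| = 8 / 124.58 ≈ 0.06422.
In decibels: 20·log₁₀(0.06422) ≈ -23.8 dB.

|T(j4)|_dB ≈ -23.8 dB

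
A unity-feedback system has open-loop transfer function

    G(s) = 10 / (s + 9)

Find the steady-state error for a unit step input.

e_ss = 0.4737

G(s) has no poles at the origin.
This is a Type 0 system. Kp = lim_{s→0} G(s) = 10/9.
e_ss = 1/(1 + Kp) = 1/(1 + 10/9) = 9/19 ≈ 0.4737.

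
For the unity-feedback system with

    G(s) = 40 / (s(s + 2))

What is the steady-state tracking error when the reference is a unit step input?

e_ss = 0

G(s) has one pole at the origin.
This is a Type 1 system; for a step input the steady-state error is zero.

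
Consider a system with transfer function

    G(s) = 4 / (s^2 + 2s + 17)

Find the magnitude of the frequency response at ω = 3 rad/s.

|G(j3)| = 0.4000

Substitute s = j3: numerator = 4, denominator = 8 + j6.
|G(j3)| = |4| / |8 + j6| = 4 / 10 = 0.4000.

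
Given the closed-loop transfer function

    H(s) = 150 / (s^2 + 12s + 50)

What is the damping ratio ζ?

ζ ≈ 0.8485

Compare the denominator to the standard form s^2 + 2ζωₙs + ωₙ².
ωₙ² = 50, so ωₙ = √50 ≈ 7.071 rad/s.
2ζωₙ = 12, so ζ = 12/(2·√50) ≈ 0.8485.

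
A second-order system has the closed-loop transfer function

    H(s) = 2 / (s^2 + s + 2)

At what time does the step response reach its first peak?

t_p ≈ 2.375 s

Comparing s^2 + s + 2 to s^2 + 2ζωₙs + ωₙ²: ωₙ = √2 ≈ 1.414 rad/s and ζ = 1/(2·√2) ≈ 0.3536.
ζωₙ = 1/2 = 0.5, so ω_d = ωₙ√(1−ζ²) = √(ωₙ² − (ζωₙ)²) = √(2 − 0.5²) = √1.75 ≈ 1.323 rad/s.
t_p = π/ω_d = π/1.323 ≈ 2.375 s.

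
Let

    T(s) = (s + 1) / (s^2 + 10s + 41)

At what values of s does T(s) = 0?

s = -1

Set the numerator to zero: s + 1 = 0.
So s = -1.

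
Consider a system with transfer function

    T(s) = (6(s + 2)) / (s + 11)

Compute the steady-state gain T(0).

T(0) = 12/11 ≈ 1.091

At s = 0 each factor (s + a) contributes a and each (s^2 + bs + c) contributes c.
T(0) = 6·(2) / ((11)) = 12/11 = 12/11.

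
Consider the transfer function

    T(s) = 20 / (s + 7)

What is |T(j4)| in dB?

|T(j4)|_dB ≈ 7.89 dB

Substitute s = j4: numerator = 20, denominator = 7 + j4.
|T(j4)| = |20| / |7 + j4| = 20 / 8.0623 ≈ 2.481.
In decibels: 20·log₁₀(2.481) ≈ 7.89 dB.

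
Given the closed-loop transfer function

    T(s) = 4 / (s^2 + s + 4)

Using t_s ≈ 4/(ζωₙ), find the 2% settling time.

t_s ≈ 8 s

Comparing s^2 + s + 4 to s^2 + 2ζωₙs + ωₙ²: ωₙ = 2 rad/s and ζ = 1/(2·2) = 0.25.
ζωₙ = 1/2 = 0.5, so t_s ≈ 4/(ζωₙ) = 4/0.5 = 8 s.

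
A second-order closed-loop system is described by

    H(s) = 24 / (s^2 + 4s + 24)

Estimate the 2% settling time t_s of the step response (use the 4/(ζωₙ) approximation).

t_s ≈ 2 s

Comparing s^2 + 4s + 24 to s^2 + 2ζωₙs + ωₙ²: ωₙ = √24 ≈ 4.899 rad/s and ζ = 4/(2·√24) ≈ 0.4082.
ζωₙ = 4/2 = 2, so t_s ≈ 4/(ζωₙ) = 4/2 = 2 s.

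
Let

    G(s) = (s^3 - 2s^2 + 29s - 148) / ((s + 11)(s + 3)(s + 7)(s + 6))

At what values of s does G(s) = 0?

Set the numerator to zero: s^3 - 2s^2 + 29s - 148 = 0.
Factoring: (s - 4)(s^2 + 2s + 37) = 0.

s = 4, -1 ± 6j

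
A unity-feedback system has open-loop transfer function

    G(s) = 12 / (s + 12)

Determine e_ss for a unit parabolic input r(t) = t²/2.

e_ss = ∞

G(s) has no poles at the origin.
This is a Type 0 system; Ka = lim_{s→0} s^2·G(s) = 0, so the steady-state error for a parabola input is infinite.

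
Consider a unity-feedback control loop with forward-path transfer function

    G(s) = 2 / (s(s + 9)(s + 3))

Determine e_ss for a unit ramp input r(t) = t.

G(s) has one pole at the origin.
This is a Type 1 system. Kv = lim_{s→0} s·G(s) = 2/27.
e_ss = 1/Kv = 1/(2/27) = 27/2 ≈ 13.50.

e_ss = 13.50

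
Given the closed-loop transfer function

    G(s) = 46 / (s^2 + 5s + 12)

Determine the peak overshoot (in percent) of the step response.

Comparing s^2 + 5s + 12 to s^2 + 2ζωₙs + ωₙ²: ωₙ = √12 ≈ 3.464 rad/s and ζ = 5/(2·√12) ≈ 0.7217.
%OS = 100·exp(−πζ/√(1−ζ²)) = 100·exp(−π·0.7217/√(1−0.7217²)) ≈ 3.78%.

%OS ≈ 3.78%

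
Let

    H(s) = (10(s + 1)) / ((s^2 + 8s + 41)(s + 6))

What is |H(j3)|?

|H(j3)| ≈ 0.1179

Substitute s = j3: numerator = 10 + j30, denominator = 120 + j240.
|H(j3)| = |10 + j30| / |120 + j240| = 31.623 / 268.33 ≈ 0.1179.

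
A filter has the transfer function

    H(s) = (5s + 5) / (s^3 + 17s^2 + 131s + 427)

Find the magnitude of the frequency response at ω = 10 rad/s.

|H(j10)| ≈ 0.03835

Substitute s = j10: numerator = 5 + j50, denominator = -1273 + j310.
|H(j10)| = |5 + j50| / |-1273 + j310| = 50.249 / 1310.2 ≈ 0.03835.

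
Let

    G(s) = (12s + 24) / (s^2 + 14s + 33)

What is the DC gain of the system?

G(0) = 8/11 ≈ 0.7273

Set s = 0: G(0) = (24) / (33) = 8/11.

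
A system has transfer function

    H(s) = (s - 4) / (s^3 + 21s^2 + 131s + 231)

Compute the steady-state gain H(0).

Set s = 0: H(0) = (-4) / (231) = -4/231.

H(0) = -4/231 ≈ -0.01732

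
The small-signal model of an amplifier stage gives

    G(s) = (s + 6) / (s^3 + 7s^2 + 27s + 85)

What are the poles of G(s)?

The poles are the roots of the denominator s^3 + 7s^2 + 27s + 85 = 0.
Trying s = -5: the polynomial evaluates to 0, so (s + 5) is a factor.
Dividing out leaves s^2 + 2s + 17 = 0.
The quadratic formula then gives s = -1 ± 4j.

s = -1 ± 4j, -5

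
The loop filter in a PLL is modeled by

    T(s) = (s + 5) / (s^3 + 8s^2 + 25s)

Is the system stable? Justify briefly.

marginally stable

The denominator s^3 + 8s^2 + 25s factors as s(s^2 + 8s + 25), giving poles at s = 0, -4 ± 3j.
Since the simple pole(s) at s = 0 lie on the jω-axis with none in the right half-plane, the system is marginally stable.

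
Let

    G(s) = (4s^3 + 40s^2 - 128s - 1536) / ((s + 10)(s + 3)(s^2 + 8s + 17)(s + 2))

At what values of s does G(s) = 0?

Set the numerator to zero: 4s^3 + 40s^2 - 128s - 1536 = 0, i.e. 4·(s^3 + 10s^2 - 32s - 384) = 0.
Factoring: (s + 8)^2(s - 6) = 0.

s = -8, -8, 6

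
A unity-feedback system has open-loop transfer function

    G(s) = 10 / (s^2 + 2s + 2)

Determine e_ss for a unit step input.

e_ss = 0.1667

G(s) has no poles at the origin.
This is a Type 0 system. Kp = lim_{s→0} G(s) = 10/2 = 5.
e_ss = 1/(1 + Kp) = 1/(1 + 5) = 1/6 ≈ 0.1667.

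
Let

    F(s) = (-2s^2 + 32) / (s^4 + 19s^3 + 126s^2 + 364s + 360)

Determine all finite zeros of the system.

s = 4, -4

Set the numerator to zero: -2s^2 + 32 = 0, i.e. -2·(s^2 - 16) = 0.
Factoring: (s - 4)(s + 4) = 0.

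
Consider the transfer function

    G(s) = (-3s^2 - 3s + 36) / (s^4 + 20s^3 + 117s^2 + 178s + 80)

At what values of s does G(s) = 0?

s = -4, 3

Set the numerator to zero: -3s^2 - 3s + 36 = 0, i.e. -3·(s^2 + s - 12) = 0.
Factoring: (s + 4)(s - 3) = 0.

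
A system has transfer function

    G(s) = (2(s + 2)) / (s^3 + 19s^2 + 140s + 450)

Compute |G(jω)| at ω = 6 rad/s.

Substitute s = j6: numerator = 4 + j12, denominator = -234 + j624.
|G(j6)| = |4 + j12| / |-234 + j624| = 12.649 / 666.43 ≈ 0.01898.

|G(j6)| ≈ 0.01898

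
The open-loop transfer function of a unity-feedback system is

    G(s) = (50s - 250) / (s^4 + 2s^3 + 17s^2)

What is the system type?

Factor s from the denominator: s^4 + 2s^3 + 17s^2 = s^2·(s^2 + 2s + 17).
There are 2 poles at the origin, so the system is Type 2.

Type 2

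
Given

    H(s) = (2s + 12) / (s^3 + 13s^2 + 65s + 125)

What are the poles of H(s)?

s = -4 + 3j, -4 - 3j, -5

The poles are the roots of the denominator s^3 + 13s^2 + 65s + 125 = 0.
Trying s = -5: the polynomial evaluates to 0, so (s + 5) is a factor.
Dividing out leaves s^2 + 8s + 25 = 0.
The quadratic formula then gives s = -4 ± 3j.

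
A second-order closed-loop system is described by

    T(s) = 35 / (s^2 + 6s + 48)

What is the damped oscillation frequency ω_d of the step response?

Comparing s^2 + 6s + 48 to s^2 + 2ζωₙs + ωₙ²: ωₙ = √48 ≈ 6.928 rad/s and ζ = 6/(2·√48) ≈ 0.4330.
ζωₙ = 6/2 = 3, so ω_d = ωₙ√(1−ζ²) = √(ωₙ² − (ζωₙ)²) = √(48 − 3²) = √39 ≈ 6.245 rad/s.

ω_d ≈ 6.245 rad/s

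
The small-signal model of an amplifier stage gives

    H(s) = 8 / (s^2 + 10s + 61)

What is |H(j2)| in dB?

Substitute s = j2: numerator = 8, denominator = 57 + j20.
|H(j2)| = |8| / |57 + j20| = 8 / 60.407 ≈ 0.1324.
In decibels: 20·log₁₀(0.1324) ≈ -17.6 dB.

|H(j2)|_dB ≈ -17.6 dB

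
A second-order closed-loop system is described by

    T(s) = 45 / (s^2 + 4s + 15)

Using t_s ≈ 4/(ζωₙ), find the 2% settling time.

t_s ≈ 2 s

Comparing s^2 + 4s + 15 to s^2 + 2ζωₙs + ωₙ²: ωₙ = √15 ≈ 3.873 rad/s and ζ = 4/(2·√15) ≈ 0.5164.
ζωₙ = 4/2 = 2, so t_s ≈ 4/(ζωₙ) = 4/2 = 2 s.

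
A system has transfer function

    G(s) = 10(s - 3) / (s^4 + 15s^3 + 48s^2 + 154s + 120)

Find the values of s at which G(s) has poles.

The poles are the roots of the denominator s^4 + 15s^3 + 48s^2 + 154s + 120 = 0.
Trying s = -12: the polynomial evaluates to 0, so (s + 12) is a factor.
Dividing out leaves s^3 + 3s^2 + 12s + 10 = 0.
This factors further as (s + 1)(s^2 + 2s + 10) = 0.

s = -12, -1, -1 ± 3j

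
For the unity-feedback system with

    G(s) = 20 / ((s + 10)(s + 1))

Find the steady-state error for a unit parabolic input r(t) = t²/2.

e_ss = ∞

G(s) has no poles at the origin.
This is a Type 0 system; Ka = lim_{s→0} s^2·G(s) = 0, so the steady-state error for a parabola input is infinite.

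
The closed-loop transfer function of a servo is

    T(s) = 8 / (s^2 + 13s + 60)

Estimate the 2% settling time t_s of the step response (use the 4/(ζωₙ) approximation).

Comparing s^2 + 13s + 60 to s^2 + 2ζωₙs + ωₙ²: ωₙ = √60 ≈ 7.746 rad/s and ζ = 13/(2·√60) ≈ 0.8391.
ζωₙ = 13/2 = 6.5, so t_s ≈ 4/(ζωₙ) = 4/6.5 ≈ 0.6154 s.

t_s ≈ 0.6154 s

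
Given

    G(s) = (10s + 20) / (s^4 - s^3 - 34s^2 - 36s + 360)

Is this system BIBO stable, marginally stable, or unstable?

unstable

The denominator s^4 - s^3 - 34s^2 - 36s + 360 factors as (s - 6)(s^2 + 8s + 20)(s - 3), giving poles at s = 6, -4 ± 2j, 3.
Since the pole(s) at s = 6, 3 lie in the right half-plane, the system is unstable.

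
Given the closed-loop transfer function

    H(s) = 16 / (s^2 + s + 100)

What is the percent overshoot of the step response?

Comparing s^2 + s + 100 to s^2 + 2ζωₙs + ωₙ²: ωₙ = 10 rad/s and ζ = 1/(2·10) = 0.05.
%OS = 100·exp(−πζ/√(1−ζ²)) = 100·exp(−π·0.05/√(1−0.05²)) ≈ 85.4%.

%OS ≈ 85.4%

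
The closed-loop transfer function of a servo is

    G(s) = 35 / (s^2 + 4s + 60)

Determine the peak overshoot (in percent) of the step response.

Comparing s^2 + 4s + 60 to s^2 + 2ζωₙs + ωₙ²: ωₙ = √60 ≈ 7.746 rad/s and ζ = 4/(2·√60) ≈ 0.2582.
%OS = 100·exp(−πζ/√(1−ζ²)) = 100·exp(−π·0.2582/√(1−0.2582²)) ≈ 43.2%.

%OS ≈ 43.2%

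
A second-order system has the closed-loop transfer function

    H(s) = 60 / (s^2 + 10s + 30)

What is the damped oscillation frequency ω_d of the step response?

ω_d ≈ 2.236 rad/s

Comparing s^2 + 10s + 30 to s^2 + 2ζωₙs + ωₙ²: ωₙ = √30 ≈ 5.477 rad/s and ζ = 10/(2·√30) ≈ 0.9129.
ζωₙ = 10/2 = 5, so ω_d = ωₙ√(1−ζ²) = √(ωₙ² − (ζωₙ)²) = √(30 − 5²) = √5 ≈ 2.236 rad/s.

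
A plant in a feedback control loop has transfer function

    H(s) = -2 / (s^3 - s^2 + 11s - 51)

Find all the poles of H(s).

The poles are the roots of the denominator s^3 - s^2 + 11s - 51 = 0.
Trying s = 3: the polynomial evaluates to 0, so (s - 3) is a factor.
Dividing out leaves s^2 + 2s + 17 = 0.
The quadratic formula then gives s = -1 ± 4j.

s = -1 + 4j, -1 - 4j, 3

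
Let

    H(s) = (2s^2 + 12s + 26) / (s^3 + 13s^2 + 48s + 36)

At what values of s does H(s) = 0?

s = -3 ± 2j

Set the numerator to zero: 2s^2 + 12s + 26 = 0, i.e. 2·(s^2 + 6s + 13) = 0.
Factoring: (s^2 + 6s + 13) = 0.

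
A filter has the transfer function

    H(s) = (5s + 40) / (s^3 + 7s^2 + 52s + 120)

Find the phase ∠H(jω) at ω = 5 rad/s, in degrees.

At s = j5: numerator = 40 + j25, denominator = -55 + j135.
∠H = ∠num − ∠den = 32.005° − (112.17°) = -80.16°.

∠H(j5) ≈ -80.16°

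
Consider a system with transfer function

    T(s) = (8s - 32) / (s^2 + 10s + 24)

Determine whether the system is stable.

stable

The denominator s^2 + 10s + 24 factors as (s + 6)(s + 4), giving poles at s = -6, -4.
Since all poles lie strictly in the left half-plane, the system is stable.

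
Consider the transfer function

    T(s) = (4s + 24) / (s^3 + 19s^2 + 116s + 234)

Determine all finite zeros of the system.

s = -6

Set the numerator to zero: 4s + 24 = 0, i.e. 4·(s + 6) = 0.
So s = -6.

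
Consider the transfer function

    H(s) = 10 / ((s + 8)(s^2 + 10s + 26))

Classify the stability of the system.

The poles can be read from the denominator factors: s = -8, -5 + j, -5 - j.
Since all poles lie strictly in the left half-plane, the system is stable.

stable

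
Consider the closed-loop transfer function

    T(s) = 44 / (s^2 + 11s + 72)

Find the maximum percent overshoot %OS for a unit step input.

Comparing s^2 + 11s + 72 to s^2 + 2ζωₙs + ωₙ²: ωₙ = √72 ≈ 8.485 rad/s and ζ = 11/(2·√72) ≈ 0.6482.
%OS = 100·exp(−πζ/√(1−ζ²)) = 100·exp(−π·0.6482/√(1−0.6482²)) ≈ 6.90%.

%OS ≈ 6.90%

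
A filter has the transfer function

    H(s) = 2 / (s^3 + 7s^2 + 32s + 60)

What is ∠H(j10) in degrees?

At s = j10: numerator = 2, denominator = -640 - j680.
∠H = ∠num − ∠den = 0° − (-133.26°) = 133.3°.

∠H(j10) ≈ 133.3°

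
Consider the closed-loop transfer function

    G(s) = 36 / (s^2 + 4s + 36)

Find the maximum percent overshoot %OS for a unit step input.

Comparing s^2 + 4s + 36 to s^2 + 2ζωₙs + ωₙ²: ωₙ = 6 rad/s and ζ = 4/(2·6) ≈ 0.3333.
%OS = 100·exp(−πζ/√(1−ζ²)) = 100·exp(−π·0.3333/√(1−0.3333²)) ≈ 32.9%.

%OS ≈ 32.9%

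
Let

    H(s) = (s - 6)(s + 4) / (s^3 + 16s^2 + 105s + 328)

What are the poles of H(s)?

The poles are the roots of the denominator s^3 + 16s^2 + 105s + 328 = 0.
Trying s = -8: the polynomial evaluates to 0, so (s + 8) is a factor.
Dividing out leaves s^2 + 8s + 41 = 0.
The quadratic formula then gives s = -4 ± 5j.

s = -4 + 5j, -4 - 5j, -8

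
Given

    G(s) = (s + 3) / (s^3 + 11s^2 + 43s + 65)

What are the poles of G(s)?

s = -5, -3 ± 2j

The poles are the roots of the denominator s^3 + 11s^2 + 43s + 65 = 0.
Trying s = -5: the polynomial evaluates to 0, so (s + 5) is a factor.
Dividing out leaves s^2 + 6s + 13 = 0.
The quadratic formula then gives s = -3 ± 2j.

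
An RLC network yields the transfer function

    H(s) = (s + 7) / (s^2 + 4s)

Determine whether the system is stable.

marginally stable

The denominator s^2 + 4s factors as s(s + 4), giving poles at s = 0, -4.
Since the simple pole(s) at s = 0 lie on the jω-axis with none in the right half-plane, the system is marginally stable.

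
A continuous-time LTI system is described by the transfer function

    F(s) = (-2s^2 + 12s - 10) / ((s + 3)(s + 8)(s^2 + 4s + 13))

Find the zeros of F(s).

Set the numerator to zero: -2s^2 + 12s - 10 = 0, i.e. -2·(s^2 - 6s + 5) = 0.
Factoring: (s - 1)(s - 5) = 0.

s = 1, 5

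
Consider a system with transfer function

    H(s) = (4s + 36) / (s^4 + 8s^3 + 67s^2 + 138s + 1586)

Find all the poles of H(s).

s = 1 ± 5j, -5 ± 6j

The poles are the roots of the denominator s^4 + 8s^3 + 67s^2 + 138s + 1586 = 0.
No real roots exist; factor into two real quadratics: (s^2 - 2s + 26)(s^2 + 10s + 61) = 0.
Each quadratic gives a conjugate pair via the quadratic formula.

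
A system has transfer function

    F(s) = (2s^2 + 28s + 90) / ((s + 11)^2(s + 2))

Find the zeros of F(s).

Set the numerator to zero: 2s^2 + 28s + 90 = 0, i.e. 2·(s^2 + 14s + 45) = 0.
Factoring: (s + 9)(s + 5) = 0.

s = -9, -5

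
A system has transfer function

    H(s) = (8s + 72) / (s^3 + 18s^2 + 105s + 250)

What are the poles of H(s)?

s = -4 ± 3j, -10

The poles are the roots of the denominator s^3 + 18s^2 + 105s + 250 = 0.
Trying s = -10: the polynomial evaluates to 0, so (s + 10) is a factor.
Dividing out leaves s^2 + 8s + 25 = 0.
The quadratic formula then gives s = -4 ± 3j.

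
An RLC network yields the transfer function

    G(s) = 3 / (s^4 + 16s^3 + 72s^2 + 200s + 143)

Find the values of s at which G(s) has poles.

The poles are the roots of the denominator s^4 + 16s^3 + 72s^2 + 200s + 143 = 0.
Trying s = -1: the polynomial evaluates to 0, so (s + 1) is a factor.
Dividing out leaves s^3 + 15s^2 + 57s + 143 = 0.
This factors further as (s^2 + 4s + 13)(s + 11) = 0.

s = -2 ± 3j, -1, -11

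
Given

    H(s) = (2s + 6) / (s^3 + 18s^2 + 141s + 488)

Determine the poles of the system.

The poles are the roots of the denominator s^3 + 18s^2 + 141s + 488 = 0.
Trying s = -8: the polynomial evaluates to 0, so (s + 8) is a factor.
Dividing out leaves s^2 + 10s + 61 = 0.
The quadratic formula then gives s = -5 ± 6j.

s = -5 ± 6j, -8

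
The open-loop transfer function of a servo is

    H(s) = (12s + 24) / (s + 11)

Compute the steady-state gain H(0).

H(0) = 24/11 ≈ 2.182

Set s = 0: H(0) = (24) / (11) = 24/11.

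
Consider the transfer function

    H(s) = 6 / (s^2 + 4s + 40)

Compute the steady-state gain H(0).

Set s = 0: H(0) = (6) / (40) = 3/20.

H(0) = 3/20 ≈ 0.1500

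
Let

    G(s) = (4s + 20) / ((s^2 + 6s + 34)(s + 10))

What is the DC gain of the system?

Set s = 0: G(0) = (20) / (340) = 1/17.

G(0) = 1/17 ≈ 0.05882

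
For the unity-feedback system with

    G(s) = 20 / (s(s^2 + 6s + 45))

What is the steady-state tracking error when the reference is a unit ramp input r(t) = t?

e_ss = 2.250

G(s) has one pole at the origin.
This is a Type 1 system. Kv = lim_{s→0} s·G(s) = 20/45 = 4/9.
e_ss = 1/Kv = 1/(4/9) = 9/4 ≈ 2.250.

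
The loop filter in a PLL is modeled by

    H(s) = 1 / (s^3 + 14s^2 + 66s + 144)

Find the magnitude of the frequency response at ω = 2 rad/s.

|H(j2)| ≈ 0.006577

Substitute s = j2: numerator = 1, denominator = 88 + j124.
|H(j2)| = |1| / |88 + j124| = 1 / 152.05 ≈ 0.006577.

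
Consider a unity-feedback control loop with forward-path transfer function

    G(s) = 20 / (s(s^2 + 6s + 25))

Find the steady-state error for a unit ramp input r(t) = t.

G(s) has one pole at the origin.
This is a Type 1 system. Kv = lim_{s→0} s·G(s) = 20/25 = 4/5.
e_ss = 1/Kv = 1/(4/5) = 5/4 ≈ 1.250.

e_ss = 1.250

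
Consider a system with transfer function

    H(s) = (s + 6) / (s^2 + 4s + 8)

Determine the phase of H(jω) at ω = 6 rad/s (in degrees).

∠H(j6) ≈ -94.40°

At s = j6: numerator = 6 + j6, denominator = -28 + j24.
∠H = ∠num − ∠den = 45° − (139.40°) = -94.40°.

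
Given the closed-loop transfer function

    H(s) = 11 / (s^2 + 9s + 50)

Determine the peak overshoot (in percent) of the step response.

%OS ≈ 7.49%

Comparing s^2 + 9s + 50 to s^2 + 2ζωₙs + ωₙ²: ωₙ = √50 ≈ 7.071 rad/s and ζ = 9/(2·√50) ≈ 0.6364.
%OS = 100·exp(−πζ/√(1−ζ²)) = 100·exp(−π·0.6364/√(1−0.6364²)) ≈ 7.49%.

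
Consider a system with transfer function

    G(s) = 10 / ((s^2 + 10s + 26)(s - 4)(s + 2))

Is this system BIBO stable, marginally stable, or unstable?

unstable

The poles can be read from the denominator factors: s = -5 + j, -5 - j, 4, -2.
Since the pole(s) at s = 4 lie in the right half-plane, the system is unstable.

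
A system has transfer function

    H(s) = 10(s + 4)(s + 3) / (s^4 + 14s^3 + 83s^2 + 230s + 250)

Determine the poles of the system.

s = -4 + 3j, -4 - 3j, -3 + j, -3 - j

The poles are the roots of the denominator s^4 + 14s^3 + 83s^2 + 230s + 250 = 0.
No real roots exist; factor into two real quadratics: (s^2 + 8s + 25)(s^2 + 6s + 10) = 0.
Each quadratic gives a conjugate pair via the quadratic formula.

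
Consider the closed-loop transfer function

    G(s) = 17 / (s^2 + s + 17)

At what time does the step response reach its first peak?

Comparing s^2 + s + 17 to s^2 + 2ζωₙs + ωₙ²: ωₙ = √17 ≈ 4.123 rad/s and ζ = 1/(2·√17) ≈ 0.1213.
ζωₙ = 1/2 = 0.5, so ω_d = ωₙ√(1−ζ²) = √(ωₙ² − (ζωₙ)²) = √(17 − 0.5²) = √16.75 ≈ 4.093 rad/s.
t_p = π/ω_d = π/4.093 ≈ 0.7676 s.

t_p ≈ 0.7676 s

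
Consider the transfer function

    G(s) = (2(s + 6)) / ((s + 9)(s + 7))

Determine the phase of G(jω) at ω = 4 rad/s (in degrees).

At s = j4: numerator = 12 + j8, denominator = 47 + j64.
∠G = ∠num − ∠den = 33.690° − (53.707°) = -20.02°.

∠G(j4) ≈ -20.02°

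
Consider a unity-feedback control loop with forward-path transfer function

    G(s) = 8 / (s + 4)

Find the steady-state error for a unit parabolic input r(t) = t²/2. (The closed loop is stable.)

e_ss = ∞

G(s) has no poles at the origin.
This is a Type 0 system; Ka = lim_{s→0} s^2·G(s) = 0, so the steady-state error for a parabola input is infinite.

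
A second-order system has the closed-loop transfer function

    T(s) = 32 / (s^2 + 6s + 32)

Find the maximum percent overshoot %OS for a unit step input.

Comparing s^2 + 6s + 32 to s^2 + 2ζωₙs + ωₙ²: ωₙ = √32 ≈ 5.657 rad/s and ζ = 6/(2·√32) ≈ 0.5303.
%OS = 100·exp(−πζ/√(1−ζ²)) = 100·exp(−π·0.5303/√(1−0.5303²)) ≈ 14.0%.

%OS ≈ 14.0%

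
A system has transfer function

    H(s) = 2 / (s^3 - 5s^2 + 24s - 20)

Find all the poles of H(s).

The poles are the roots of the denominator s^3 - 5s^2 + 24s - 20 = 0.
Trying s = 1: the polynomial evaluates to 0, so (s - 1) is a factor.
Dividing out leaves s^2 - 4s + 20 = 0.
The quadratic formula then gives s = 2 ± 4j.

s = 2 ± 4j, 1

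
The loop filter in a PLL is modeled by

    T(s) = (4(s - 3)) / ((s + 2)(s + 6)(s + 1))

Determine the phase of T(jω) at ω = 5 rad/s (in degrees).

At s = j5: numerator = -12 + j20, denominator = -213 - j25.
∠T = ∠num − ∠den = 120.96° − (-173.31°) = 294.3°, which wraps to -65.73°.

∠T(j5) ≈ -65.73°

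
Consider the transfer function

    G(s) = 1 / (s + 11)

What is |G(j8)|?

Substitute s = j8: numerator = 1, denominator = 11 + j8.
|G(j8)| = |1| / |11 + j8| = 1 / 13.601 ≈ 0.07352.

|G(j8)| ≈ 0.07352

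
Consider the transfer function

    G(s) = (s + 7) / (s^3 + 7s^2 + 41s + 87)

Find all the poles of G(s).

The poles are the roots of the denominator s^3 + 7s^2 + 41s + 87 = 0.
Trying s = -3: the polynomial evaluates to 0, so (s + 3) is a factor.
Dividing out leaves s^2 + 4s + 29 = 0.
The quadratic formula then gives s = -2 ± 5j.

s = -2 ± 5j, -3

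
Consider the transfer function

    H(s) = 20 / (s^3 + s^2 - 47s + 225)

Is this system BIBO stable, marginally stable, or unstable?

unstable

The denominator s^3 + s^2 - 47s + 225 factors as (s + 9)(s^2 - 8s + 25), giving poles at s = -9, 4 ± 3j.
Since the pole(s) at s = 4 + 3j, 4 - 3j lie in the right half-plane, the system is unstable.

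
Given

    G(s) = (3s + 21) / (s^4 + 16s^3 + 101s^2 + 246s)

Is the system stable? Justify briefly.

marginally stable

The denominator s^4 + 16s^3 + 101s^2 + 246s factors as s(s^2 + 10s + 41)(s + 6), giving poles at s = 0, -5 ± 4j, -6.
Since the simple pole(s) at s = 0 lie on the jω-axis with none in the right half-plane, the system is marginally stable.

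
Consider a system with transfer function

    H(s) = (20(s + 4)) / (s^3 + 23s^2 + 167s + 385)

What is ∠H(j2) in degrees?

∠H(j2) ≈ -21.49°

At s = j2: numerator = 80 + j40, denominator = 293 + j326.
∠H = ∠num − ∠den = 26.565° − (48.052°) = -21.49°.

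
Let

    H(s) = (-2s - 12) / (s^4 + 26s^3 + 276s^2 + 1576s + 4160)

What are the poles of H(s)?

s = -4 + 6j, -4 - 6j, -10, -8

The poles are the roots of the denominator s^4 + 26s^3 + 276s^2 + 1576s + 4160 = 0.
Trying s = -10: the polynomial evaluates to 0, so (s + 10) is a factor.
Dividing out leaves s^3 + 16s^2 + 116s + 416 = 0.
This factors further as (s^2 + 8s + 52)(s + 8) = 0.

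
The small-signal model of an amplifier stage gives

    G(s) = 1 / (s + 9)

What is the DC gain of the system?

G(0) = 1/9 ≈ 0.1111

Set s = 0: G(0) = (1) / (9) = 1/9.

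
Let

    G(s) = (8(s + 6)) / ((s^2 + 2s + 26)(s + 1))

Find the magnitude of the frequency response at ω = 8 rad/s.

Substitute s = j8: numerator = 48 + j64, denominator = -166 - j288.
|G(j8)| = |48 + j64| / |-166 - j288| = 80 / 332.42 ≈ 0.2407.

|G(j8)| ≈ 0.2407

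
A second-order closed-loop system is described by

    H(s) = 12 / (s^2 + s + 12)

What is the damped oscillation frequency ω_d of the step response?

Comparing s^2 + s + 12 to s^2 + 2ζωₙs + ωₙ²: ωₙ = √12 ≈ 3.464 rad/s and ζ = 1/(2·√12) ≈ 0.1443.
ζωₙ = 1/2 = 0.5, so ω_d = ωₙ√(1−ζ²) = √(ωₙ² − (ζωₙ)²) = √(12 − 0.5²) = √11.75 ≈ 3.428 rad/s.

ω_d ≈ 3.428 rad/s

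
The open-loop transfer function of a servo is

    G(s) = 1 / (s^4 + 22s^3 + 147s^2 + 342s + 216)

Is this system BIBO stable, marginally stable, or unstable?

stable

The denominator s^4 + 22s^3 + 147s^2 + 342s + 216 factors as (s + 1)(s + 6)(s + 3)(s + 12), giving poles at s = -1, -6, -3, -12.
Since all poles lie strictly in the left half-plane, the system is stable.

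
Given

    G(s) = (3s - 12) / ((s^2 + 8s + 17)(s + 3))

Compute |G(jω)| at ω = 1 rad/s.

|G(j1)| ≈ 0.2187

Substitute s = j1: numerator = -12 + j3, denominator = 40 + j40.
|G(j1)| = |-12 + j3| / |40 + j40| = 12.369 / 56.569 ≈ 0.2187.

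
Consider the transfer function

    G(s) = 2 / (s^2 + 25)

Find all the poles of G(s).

The poles are the roots of the denominator s^2 + 25 = 0.
Using the quadratic formula: s = (0 ± √(-100))/2 = 0 ± 5j.

s = ±5j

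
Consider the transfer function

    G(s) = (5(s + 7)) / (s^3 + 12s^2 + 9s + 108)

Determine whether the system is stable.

marginally stable

The denominator s^3 + 12s^2 + 9s + 108 factors as (s^2 + 9)(s + 12), giving poles at s = ±3j, -12.
Since the simple pole(s) at s = ±3j lie on the jω-axis with none in the right half-plane, the system is marginally stable.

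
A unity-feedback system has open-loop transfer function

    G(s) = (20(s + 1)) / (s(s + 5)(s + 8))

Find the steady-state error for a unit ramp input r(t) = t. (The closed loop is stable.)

G(s) has one pole at the origin.
This is a Type 1 system. Kv = lim_{s→0} s·G(s) = 20/40 = 1/2.
e_ss = 1/Kv = 1/(1/2) = 2.

e_ss = 2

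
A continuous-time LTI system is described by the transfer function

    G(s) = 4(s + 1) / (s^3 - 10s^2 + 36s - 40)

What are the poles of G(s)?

s = 4 ± 2j, 2

The poles are the roots of the denominator s^3 - 10s^2 + 36s - 40 = 0.
Trying s = 2: the polynomial evaluates to 0, so (s - 2) is a factor.
Dividing out leaves s^2 - 8s + 20 = 0.
The quadratic formula then gives s = 4 ± 2j.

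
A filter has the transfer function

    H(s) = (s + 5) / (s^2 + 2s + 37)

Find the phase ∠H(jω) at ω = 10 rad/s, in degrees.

At s = j10: numerator = 5 + j10, denominator = -63 + j20.
∠H = ∠num − ∠den = 63.435° − (162.39°) = -98.95°.

∠H(j10) ≈ -98.95°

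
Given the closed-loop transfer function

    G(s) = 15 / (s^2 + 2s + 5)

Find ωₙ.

Compare the denominator to the standard form s^2 + 2ζωₙs + ωₙ².
ωₙ² = 5, so ωₙ = √5 ≈ 2.236 rad/s.

ωₙ ≈ 2.236 rad/s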